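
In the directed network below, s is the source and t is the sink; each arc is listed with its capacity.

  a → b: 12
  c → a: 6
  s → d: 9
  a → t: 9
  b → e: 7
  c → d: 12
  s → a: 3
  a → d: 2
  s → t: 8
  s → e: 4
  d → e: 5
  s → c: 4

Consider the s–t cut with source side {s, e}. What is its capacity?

Edges leaving {s, e}: s→a (3), s→c (4), s→d (9), s→t (8).
Cut capacity = 3 + 4 + 9 + 8 = 24.

24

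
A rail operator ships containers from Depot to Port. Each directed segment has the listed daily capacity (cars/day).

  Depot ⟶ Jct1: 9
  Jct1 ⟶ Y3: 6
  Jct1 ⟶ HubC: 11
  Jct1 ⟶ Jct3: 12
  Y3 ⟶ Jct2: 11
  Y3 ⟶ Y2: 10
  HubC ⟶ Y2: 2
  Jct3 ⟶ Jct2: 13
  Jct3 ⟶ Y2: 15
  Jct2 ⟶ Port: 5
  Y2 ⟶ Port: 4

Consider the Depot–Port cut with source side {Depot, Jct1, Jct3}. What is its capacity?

45

Edges leaving {Depot, Jct1, Jct3}: Jct1→Y3 (6), Jct1→HubC (11), Jct3→Jct2 (13), Jct3→Y2 (15).
Cut capacity = 6 + 11 + 13 + 15 = 45.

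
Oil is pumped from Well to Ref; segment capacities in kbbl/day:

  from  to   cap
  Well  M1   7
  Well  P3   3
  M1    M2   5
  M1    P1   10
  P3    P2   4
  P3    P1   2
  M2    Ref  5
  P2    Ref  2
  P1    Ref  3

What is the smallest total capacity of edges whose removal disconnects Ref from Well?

10

Augment Well→M1→M2→Ref: bottleneck 5, flow now 5.
Augment Well→M1→P1→Ref: bottleneck 2, flow now 7.
Augment Well→P3→P2→Ref: bottleneck 2, flow now 9.
Augment Well→P3→P1→Ref: bottleneck 1, flow now 10.
No augmenting path remains; maximum flow = 10.
By max-flow min-cut, the minimum cut capacity equals the max flow.
In the residual graph, reachable from Well: {Well}.
Min-cut edges: Well→M1 (7), Well→P3 (3); capacity 7 + 3 = 10.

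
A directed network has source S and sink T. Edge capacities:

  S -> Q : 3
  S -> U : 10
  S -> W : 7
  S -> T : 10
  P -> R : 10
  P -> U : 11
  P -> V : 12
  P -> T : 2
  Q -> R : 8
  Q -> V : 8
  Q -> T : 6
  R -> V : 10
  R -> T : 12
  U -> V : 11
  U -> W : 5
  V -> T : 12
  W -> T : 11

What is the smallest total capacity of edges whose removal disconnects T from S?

Augment S→T: bottleneck 10, flow now 10.
Augment S→Q→T: bottleneck 3, flow now 13.
Augment S→W→T: bottleneck 7, flow now 20.
Augment S→U→V→T: bottleneck 10, flow now 30.
No augmenting path remains; maximum flow = 30.
By max-flow min-cut, the minimum cut capacity equals the max flow.
In the residual graph, reachable from S: {S}.
Min-cut edges: S→Q (3), S→U (10), S→W (7), S→T (10); capacity 3 + 10 + 7 + 10 = 30.

30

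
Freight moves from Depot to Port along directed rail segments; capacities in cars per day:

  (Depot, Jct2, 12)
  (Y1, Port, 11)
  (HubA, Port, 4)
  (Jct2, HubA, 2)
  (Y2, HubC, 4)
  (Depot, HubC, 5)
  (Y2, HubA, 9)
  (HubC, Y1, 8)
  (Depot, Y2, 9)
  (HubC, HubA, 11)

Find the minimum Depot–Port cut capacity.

12

Augment Depot→Y2→HubA→Port: bottleneck 4, flow now 4.
Augment Depot→HubC→Y1→Port: bottleneck 5, flow now 9.
Augment Depot→Y2→HubC→Y1→Port: bottleneck 3, flow now 12.
No augmenting path remains; maximum flow = 12.
By max-flow min-cut, the minimum cut capacity equals the max flow.
In the residual graph, reachable from Depot: {Depot, Y2, Jct2, HubC, HubA}.
Min-cut edges: HubC→Y1 (8), HubA→Port (4); capacity 8 + 4 = 12.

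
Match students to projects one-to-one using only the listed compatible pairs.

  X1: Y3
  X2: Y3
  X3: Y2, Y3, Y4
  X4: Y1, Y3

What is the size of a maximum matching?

3

Unit-capacity flow: source→left, listed edges, right→sink; max matching = max flow.
Augmenting path X1→Y3 (+1); matched 1.
Augmenting path X3→Y2 (+1); matched 2.
Augmenting path X4→Y1 (+1); matched 3.
No augmenting path remains; maximum matching = 3.
König certificate: {X3, X4, Y3} is a vertex cover of size 3 (every listed pair touches it), so no matching can be larger.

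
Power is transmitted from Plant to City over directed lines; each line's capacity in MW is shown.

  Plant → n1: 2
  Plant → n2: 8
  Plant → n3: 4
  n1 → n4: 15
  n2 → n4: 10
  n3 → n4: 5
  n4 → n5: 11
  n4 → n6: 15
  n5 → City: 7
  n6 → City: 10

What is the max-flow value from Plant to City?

Augment Plant→n1→n4→n5→City: bottleneck 2, flow now 2.
Augment Plant→n2→n4→n5→City: bottleneck 5, flow now 7.
Augment Plant→n2→n4→n6→City: bottleneck 3, flow now 10.
Augment Plant→n3→n4→n6→City: bottleneck 4, flow now 14.
No augmenting path remains; maximum flow = 14.
In the residual graph, reachable from Plant: {Plant}.
Min-cut edges: Plant→n1 (2), Plant→n2 (8), Plant→n3 (4); capacity 2 + 8 + 4 = 14.
This cut is saturated, so no flow can exceed 14.

14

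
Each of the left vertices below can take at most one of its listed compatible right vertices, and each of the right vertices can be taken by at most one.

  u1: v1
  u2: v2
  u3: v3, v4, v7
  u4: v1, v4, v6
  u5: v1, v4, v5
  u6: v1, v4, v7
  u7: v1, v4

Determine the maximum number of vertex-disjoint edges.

Unit-capacity flow: source→left, listed edges, right→sink; max matching = max flow.
Augmenting path u1→v1 (+1); matched 1.
Augmenting path u2→v2 (+1); matched 2.
Augmenting path u3→v3 (+1); matched 3.
Augmenting path u4→v4 (+1); matched 4.
Augmenting path u5→v5 (+1); matched 5.
Augmenting path u6→v7 (+1); matched 6.
Augmenting path u7→v4→u4→v6 (+1); matched 7.
No augmenting path remains; maximum matching = 7.
König certificate: {u1, u2, u3, u4, u5, u6, u7} is a vertex cover of size 7 (every listed pair touches it), so no matching can be larger.

7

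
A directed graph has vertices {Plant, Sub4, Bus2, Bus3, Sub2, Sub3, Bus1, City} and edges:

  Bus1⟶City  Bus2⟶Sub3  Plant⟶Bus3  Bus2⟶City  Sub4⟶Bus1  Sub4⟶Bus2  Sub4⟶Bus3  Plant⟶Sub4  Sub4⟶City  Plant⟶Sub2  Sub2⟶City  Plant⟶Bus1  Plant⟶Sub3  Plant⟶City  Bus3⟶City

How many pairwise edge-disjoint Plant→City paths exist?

5

Assign every edge capacity 1; by Menger, the answer equals the max flow.
Path Plant→City (+1); total 1.
Path Plant→Sub4→City (+1); total 2.
Path Plant→Bus3→City (+1); total 3.
Path Plant→Sub2→City (+1); total 4.
Path Plant→Bus1→City (+1); total 5.
No residual Plant→City path; max flow = 5.
Certifying cut of size 5: {Plant→Bus1, Plant→Bus3, Plant→City, Plant→Sub2, Plant→Sub4}.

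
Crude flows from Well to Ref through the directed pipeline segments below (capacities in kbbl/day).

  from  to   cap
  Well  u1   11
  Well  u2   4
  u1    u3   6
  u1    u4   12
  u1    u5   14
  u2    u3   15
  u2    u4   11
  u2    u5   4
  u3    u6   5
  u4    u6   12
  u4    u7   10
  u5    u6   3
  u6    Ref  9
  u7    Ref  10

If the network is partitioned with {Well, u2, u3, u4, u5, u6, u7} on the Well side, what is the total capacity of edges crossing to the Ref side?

30

Edges leaving {Well, u2, u3, u4, u5, u6, u7}: Well→u1 (11), u6→Ref (9), u7→Ref (10).
Cut capacity = 11 + 9 + 10 = 30.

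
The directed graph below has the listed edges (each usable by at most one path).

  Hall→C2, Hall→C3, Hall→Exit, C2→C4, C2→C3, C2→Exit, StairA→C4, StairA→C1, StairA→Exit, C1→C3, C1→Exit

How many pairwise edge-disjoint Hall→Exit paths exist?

2

Assign every edge capacity 1; by Menger, the answer equals the max flow.
Path Hall→Exit (+1); total 1.
Path Hall→C2→Exit (+1); total 2.
No residual Hall→Exit path; max flow = 2.
Certifying cut of size 2: {Hall→C2, Hall→Exit}.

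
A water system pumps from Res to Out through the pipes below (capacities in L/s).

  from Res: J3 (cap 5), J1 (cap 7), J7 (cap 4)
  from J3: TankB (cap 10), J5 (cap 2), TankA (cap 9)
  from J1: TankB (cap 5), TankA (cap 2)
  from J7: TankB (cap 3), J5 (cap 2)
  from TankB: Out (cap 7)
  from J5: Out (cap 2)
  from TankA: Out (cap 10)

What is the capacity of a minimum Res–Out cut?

Augment Res→J3→TankB→Out: bottleneck 5, flow now 5.
Augment Res→J1→TankB→Out: bottleneck 2, flow now 7.
Augment Res→J1→TankA→Out: bottleneck 2, flow now 9.
Augment Res→J7→J5→Out: bottleneck 2, flow now 11.
Augment Res→J1→TankB→J3→TankA→Out: bottleneck 3, flow now 14. (uses reverse residual edge)
Augment Res→J7→TankB→J3→TankA→Out: bottleneck 2, flow now 16. (uses reverse residual edge)
No augmenting path remains; maximum flow = 16.
By max-flow min-cut, the minimum cut capacity equals the max flow.
In the residual graph, reachable from Res: {Res}.
Min-cut edges: Res→J3 (5), Res→J1 (7), Res→J7 (4); capacity 5 + 7 + 4 = 16.

16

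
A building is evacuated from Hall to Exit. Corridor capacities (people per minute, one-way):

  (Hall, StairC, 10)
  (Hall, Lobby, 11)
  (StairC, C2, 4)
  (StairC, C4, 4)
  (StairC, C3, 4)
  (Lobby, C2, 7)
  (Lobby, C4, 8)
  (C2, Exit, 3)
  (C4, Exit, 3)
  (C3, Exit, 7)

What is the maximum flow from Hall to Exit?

10

Augment Hall→StairC→C2→Exit: bottleneck 3, flow now 3.
Augment Hall→StairC→C4→Exit: bottleneck 3, flow now 6.
Augment Hall→StairC→C3→Exit: bottleneck 4, flow now 10.
No augmenting path remains; maximum flow = 10.
In the residual graph, reachable from Hall: {Hall, StairC, Lobby, C2, C4}.
Min-cut edges: StairC→C3 (4), C2→Exit (3), C4→Exit (3); capacity 4 + 3 + 3 = 10.
This cut is saturated, so no flow can exceed 10.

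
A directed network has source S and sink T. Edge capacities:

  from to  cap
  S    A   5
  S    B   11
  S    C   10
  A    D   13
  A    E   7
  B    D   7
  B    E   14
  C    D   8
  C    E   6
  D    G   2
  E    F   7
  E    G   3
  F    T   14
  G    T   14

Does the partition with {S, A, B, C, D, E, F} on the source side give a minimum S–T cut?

No — its capacity is 19, but the minimum cut has capacity 12.

Given cut capacity: 2 + 3 + 14 = 19.
Augment S→A→D→G→T: bottleneck 2, flow now 2.
Augment S→A→E→F→T: bottleneck 3, flow now 5.
Augment S→B→E→F→T: bottleneck 4, flow now 9.
Augment S→B→E→G→T: bottleneck 3, flow now 12.
No augmenting path remains; maximum flow = 12.
In the residual graph, reachable from S: {S, A, B, C, D, E}.
Min-cut edges: D→G (2), E→F (7), E→G (3); capacity 2 + 7 + 3 = 12.
Cut capacity 19 exceeds the max flow 12, so it is not minimum.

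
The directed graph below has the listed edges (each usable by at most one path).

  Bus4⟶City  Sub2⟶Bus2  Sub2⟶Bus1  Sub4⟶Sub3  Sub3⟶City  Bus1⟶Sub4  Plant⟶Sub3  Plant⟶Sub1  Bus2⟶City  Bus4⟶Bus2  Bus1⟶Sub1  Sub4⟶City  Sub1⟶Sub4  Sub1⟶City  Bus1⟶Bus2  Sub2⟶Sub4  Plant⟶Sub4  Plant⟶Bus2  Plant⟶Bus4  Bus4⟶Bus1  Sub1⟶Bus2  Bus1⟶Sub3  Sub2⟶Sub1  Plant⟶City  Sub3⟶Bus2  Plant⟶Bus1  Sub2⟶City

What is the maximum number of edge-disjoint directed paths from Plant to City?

Assign every edge capacity 1; by Menger, the answer equals the max flow.
Path Plant→City (+1); total 1.
Path Plant→Bus4→City (+1); total 2.
Path Plant→Sub1→City (+1); total 3.
Path Plant→Bus2→City (+1); total 4.
Path Plant→Sub4→City (+1); total 5.
Path Plant→Sub3→City (+1); total 6.
No residual Plant→City path; max flow = 6.
Certifying cut of size 6: {Bus2→City, Plant→Bus4, Plant→City, Sub1→City, Sub3→City, Sub4→City}.

6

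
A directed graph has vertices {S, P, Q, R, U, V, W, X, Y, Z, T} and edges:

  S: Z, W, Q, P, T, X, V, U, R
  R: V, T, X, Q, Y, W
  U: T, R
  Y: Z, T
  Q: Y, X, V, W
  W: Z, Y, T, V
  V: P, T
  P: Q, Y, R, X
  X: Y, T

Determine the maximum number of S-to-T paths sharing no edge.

7

Assign every edge capacity 1; by Menger, the answer equals the max flow.
Path S→T (+1); total 1.
Path S→R→T (+1); total 2.
Path S→U→T (+1); total 3.
Path S→V→T (+1); total 4.
Path S→W→T (+1); total 5.
Path S→X→T (+1); total 6.
Path S→P→Y→T (+1); total 7.
No residual S→T path; max flow = 7.
Certifying cut of size 7: {R→T, S→T, S→U, V→T, W→T, X→T, Y→T}.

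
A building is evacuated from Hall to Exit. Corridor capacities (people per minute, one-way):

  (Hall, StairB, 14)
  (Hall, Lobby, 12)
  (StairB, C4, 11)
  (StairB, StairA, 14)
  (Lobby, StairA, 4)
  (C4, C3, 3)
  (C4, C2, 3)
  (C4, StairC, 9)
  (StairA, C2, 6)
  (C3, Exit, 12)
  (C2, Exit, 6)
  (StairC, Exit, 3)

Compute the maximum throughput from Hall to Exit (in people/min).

Augment Hall→StairB→C4→C3→Exit: bottleneck 3, flow now 3.
Augment Hall→StairB→C4→C2→Exit: bottleneck 3, flow now 6.
Augment Hall→StairB→C4→StairC→Exit: bottleneck 3, flow now 9.
Augment Hall→StairB→StairA→C2→Exit: bottleneck 3, flow now 12.
No augmenting path remains; maximum flow = 12.
In the residual graph, reachable from Hall: {Hall, StairB, Lobby, C4, StairA, C2, StairC}.
Min-cut edges: C4→C3 (3), C2→Exit (6), StairC→Exit (3); capacity 3 + 6 + 3 = 12.
This cut is saturated, so no flow can exceed 12.

12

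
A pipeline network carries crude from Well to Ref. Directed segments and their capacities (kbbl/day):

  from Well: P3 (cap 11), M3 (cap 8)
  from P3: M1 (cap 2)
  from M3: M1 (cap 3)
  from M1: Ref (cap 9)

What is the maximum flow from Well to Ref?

5

Augment Well→P3→M1→Ref: bottleneck 2, flow now 2.
Augment Well→M3→M1→Ref: bottleneck 3, flow now 5.
No augmenting path remains; maximum flow = 5.
In the residual graph, reachable from Well: {Well, P3, M3}.
Min-cut edges: P3→M1 (2), M3→M1 (3); capacity 2 + 3 = 5.
This cut is saturated, so no flow can exceed 5.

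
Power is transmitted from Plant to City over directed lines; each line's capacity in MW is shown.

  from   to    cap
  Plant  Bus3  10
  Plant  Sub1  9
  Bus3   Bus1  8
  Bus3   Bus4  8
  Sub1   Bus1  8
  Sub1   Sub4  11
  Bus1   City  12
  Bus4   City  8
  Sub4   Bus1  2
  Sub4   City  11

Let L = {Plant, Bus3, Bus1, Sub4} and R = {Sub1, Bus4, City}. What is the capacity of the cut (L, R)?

Edges leaving {Plant, Bus3, Bus1, Sub4}: Plant→Sub1 (9), Bus3→Bus4 (8), Bus1→City (12), Sub4→City (11).
Cut capacity = 9 + 8 + 12 + 11 = 40.

40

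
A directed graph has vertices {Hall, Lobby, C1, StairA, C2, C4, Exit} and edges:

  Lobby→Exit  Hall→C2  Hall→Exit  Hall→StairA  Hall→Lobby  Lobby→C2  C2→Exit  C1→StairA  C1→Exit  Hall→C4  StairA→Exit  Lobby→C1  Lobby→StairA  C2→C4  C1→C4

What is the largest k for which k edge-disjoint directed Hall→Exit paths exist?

4

Assign every edge capacity 1; by Menger, the answer equals the max flow.
Path Hall→Exit (+1); total 1.
Path Hall→Lobby→Exit (+1); total 2.
Path Hall→StairA→Exit (+1); total 3.
Path Hall→C2→Exit (+1); total 4.
No residual Hall→Exit path; max flow = 4.
Certifying cut of size 4: {Hall→C2, Hall→Exit, Hall→Lobby, Hall→StairA}.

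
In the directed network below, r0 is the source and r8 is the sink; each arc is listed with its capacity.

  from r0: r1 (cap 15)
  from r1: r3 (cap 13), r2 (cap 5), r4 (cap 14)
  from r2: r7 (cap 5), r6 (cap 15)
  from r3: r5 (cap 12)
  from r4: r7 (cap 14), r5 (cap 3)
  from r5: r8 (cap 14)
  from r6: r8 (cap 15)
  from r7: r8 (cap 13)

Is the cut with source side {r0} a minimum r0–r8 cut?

Given cut capacity: 15 = 15.
Augment r0→r1→r2→r6→r8: bottleneck 5, flow now 5.
Augment r0→r1→r3→r5→r8: bottleneck 10, flow now 15.
No augmenting path remains; maximum flow = 15.
Cut capacity 15 equals the max flow, so it is a minimum cut.

Yes — it is a minimum cut (capacity 15).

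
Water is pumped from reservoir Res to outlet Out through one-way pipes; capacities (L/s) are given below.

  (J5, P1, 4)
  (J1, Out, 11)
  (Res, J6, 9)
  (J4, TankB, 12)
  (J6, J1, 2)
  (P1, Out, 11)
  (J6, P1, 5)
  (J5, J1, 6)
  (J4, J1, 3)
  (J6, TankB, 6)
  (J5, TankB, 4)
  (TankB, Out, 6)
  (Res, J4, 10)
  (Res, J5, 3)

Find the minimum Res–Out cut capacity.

19

Augment Res→J6→J1→Out: bottleneck 2, flow now 2.
Augment Res→J6→P1→Out: bottleneck 5, flow now 7.
Augment Res→J6→TankB→Out: bottleneck 2, flow now 9.
Augment Res→J4→J1→Out: bottleneck 3, flow now 12.
Augment Res→J4→TankB→Out: bottleneck 4, flow now 16.
Augment Res→J5→J1→Out: bottleneck 3, flow now 19.
No augmenting path remains; maximum flow = 19.
By max-flow min-cut, the minimum cut capacity equals the max flow.
In the residual graph, reachable from Res: {Res, J6, J4, TankB}.
Min-cut edges: Res→J5 (3), J6→J1 (2), J6→P1 (5), J4→J1 (3), TankB→Out (6); capacity 3 + 2 + 5 + 3 + 6 = 19.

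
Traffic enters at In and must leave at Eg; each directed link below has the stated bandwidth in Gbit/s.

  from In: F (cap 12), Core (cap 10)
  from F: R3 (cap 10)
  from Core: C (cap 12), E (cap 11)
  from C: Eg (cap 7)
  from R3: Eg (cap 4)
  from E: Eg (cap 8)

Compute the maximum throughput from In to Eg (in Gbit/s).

Augment In→F→R3→Eg: bottleneck 4, flow now 4.
Augment In→Core→C→Eg: bottleneck 7, flow now 11.
Augment In→Core→E→Eg: bottleneck 3, flow now 14.
No augmenting path remains; maximum flow = 14.
In the residual graph, reachable from In: {In, F, R3}.
Min-cut edges: In→Core (10), R3→Eg (4); capacity 10 + 4 = 14.
This cut is saturated, so no flow can exceed 14.

14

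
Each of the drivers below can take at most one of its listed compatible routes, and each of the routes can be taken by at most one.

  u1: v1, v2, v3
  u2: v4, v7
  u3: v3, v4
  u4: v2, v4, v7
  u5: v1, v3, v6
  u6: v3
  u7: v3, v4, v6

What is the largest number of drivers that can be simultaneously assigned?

Unit-capacity flow: source→left, listed edges, right→sink; max matching = max flow.
Augmenting path u1→v1 (+1); matched 1.
Augmenting path u2→v4 (+1); matched 2.
Augmenting path u3→v3 (+1); matched 3.
Augmenting path u4→v2 (+1); matched 4.
Augmenting path u5→v6 (+1); matched 5.
Augmenting path u7→v4→u2→v7 (+1); matched 6.
No augmenting path remains; maximum matching = 6.
König certificate: {v1, v2, v3, v4, v6, v7} is a vertex cover of size 6 (every listed pair touches it), so no matching can be larger.

6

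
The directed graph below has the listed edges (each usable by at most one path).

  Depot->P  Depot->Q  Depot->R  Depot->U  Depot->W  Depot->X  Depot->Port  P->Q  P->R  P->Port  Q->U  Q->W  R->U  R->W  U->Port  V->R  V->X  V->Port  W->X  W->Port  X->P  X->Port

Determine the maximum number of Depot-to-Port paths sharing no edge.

Assign every edge capacity 1; by Menger, the answer equals the max flow.
Path Depot→Port (+1); total 1.
Path Depot→P→Port (+1); total 2.
Path Depot→U→Port (+1); total 3.
Path Depot→W→Port (+1); total 4.
Path Depot→X→Port (+1); total 5.
No residual Depot→Port path; max flow = 5.
Certifying cut of size 5: {Depot→Port, P→Port, U→Port, W→Port, X→Port}.

5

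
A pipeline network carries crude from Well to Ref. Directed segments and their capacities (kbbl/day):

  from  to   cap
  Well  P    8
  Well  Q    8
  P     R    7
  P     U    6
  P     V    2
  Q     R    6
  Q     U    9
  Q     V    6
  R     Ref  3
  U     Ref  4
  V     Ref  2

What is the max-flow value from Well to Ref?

Augment Well→P→R→Ref: bottleneck 3, flow now 3.
Augment Well→P→U→Ref: bottleneck 4, flow now 7.
Augment Well→P→V→Ref: bottleneck 1, flow now 8.
Augment Well→Q→V→Ref: bottleneck 1, flow now 9.
No augmenting path remains; maximum flow = 9.
In the residual graph, reachable from Well: {Well, P, Q, R, U, V}.
Min-cut edges: R→Ref (3), U→Ref (4), V→Ref (2); capacity 3 + 4 + 2 = 9.
This cut is saturated, so no flow can exceed 9.

9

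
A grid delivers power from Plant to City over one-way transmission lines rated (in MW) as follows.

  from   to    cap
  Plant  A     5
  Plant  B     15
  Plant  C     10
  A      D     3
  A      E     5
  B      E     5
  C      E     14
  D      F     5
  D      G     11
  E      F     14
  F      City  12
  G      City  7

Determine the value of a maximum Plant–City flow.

Augment Plant→A→D→F→City: bottleneck 3, flow now 3.
Augment Plant→A→E→F→City: bottleneck 2, flow now 5.
Augment Plant→B→E→F→City: bottleneck 5, flow now 10.
Augment Plant→C→E→F→City: bottleneck 2, flow now 12.
Augment Plant→C→E→F→D→G→City: bottleneck 3, flow now 15. (uses reverse residual edge)
No augmenting path remains; maximum flow = 15.
In the residual graph, reachable from Plant: {Plant, A, B, C, E, F}.
Min-cut edges: A→D (3), F→City (12); capacity 3 + 12 = 15.
This cut is saturated, so no flow can exceed 15.

15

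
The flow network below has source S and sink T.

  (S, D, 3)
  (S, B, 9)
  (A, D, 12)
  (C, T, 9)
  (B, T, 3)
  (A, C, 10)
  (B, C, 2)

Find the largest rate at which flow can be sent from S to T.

5

Augment S→B→T: bottleneck 3, flow now 3.
Augment S→B→C→T: bottleneck 2, flow now 5.
No augmenting path remains; maximum flow = 5.
In the residual graph, reachable from S: {S, B, D}.
Min-cut edges: B→C (2), B→T (3); capacity 2 + 3 = 5.
This cut is saturated, so no flow can exceed 5.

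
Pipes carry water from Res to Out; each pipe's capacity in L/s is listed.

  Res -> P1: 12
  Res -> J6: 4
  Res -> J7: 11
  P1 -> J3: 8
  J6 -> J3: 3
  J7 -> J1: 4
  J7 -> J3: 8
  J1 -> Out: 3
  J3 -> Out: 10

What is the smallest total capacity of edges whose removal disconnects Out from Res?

Augment Res→P1→J3→Out: bottleneck 8, flow now 8.
Augment Res→J6→J3→Out: bottleneck 2, flow now 10.
Augment Res→J7→J1→Out: bottleneck 3, flow now 13.
No augmenting path remains; maximum flow = 13.
By max-flow min-cut, the minimum cut capacity equals the max flow.
In the residual graph, reachable from Res: {Res, P1, J6, J7, J1, J3}.
Min-cut edges: J1→Out (3), J3→Out (10); capacity 3 + 10 = 13.

13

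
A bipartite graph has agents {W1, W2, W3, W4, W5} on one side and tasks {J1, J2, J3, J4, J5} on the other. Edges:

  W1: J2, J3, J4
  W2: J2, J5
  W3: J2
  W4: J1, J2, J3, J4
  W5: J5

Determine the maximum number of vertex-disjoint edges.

Unit-capacity flow: source→left, listed edges, right→sink; max matching = max flow.
Augmenting path W1→J2 (+1); matched 1.
Augmenting path W2→J5 (+1); matched 2.
Augmenting path W4→J1 (+1); matched 3.
Augmenting path W3→J2→W1→J3 (+1); matched 4.
No augmenting path remains; maximum matching = 4.
König certificate: {W1, W4, J2, J5} is a vertex cover of size 4 (every listed pair touches it), so no matching can be larger.

4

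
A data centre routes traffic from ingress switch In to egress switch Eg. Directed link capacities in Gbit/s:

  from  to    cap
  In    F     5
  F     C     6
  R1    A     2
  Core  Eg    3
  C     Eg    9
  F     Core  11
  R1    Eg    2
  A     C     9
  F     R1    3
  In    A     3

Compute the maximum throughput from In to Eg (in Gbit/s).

Augment In→F→Core→Eg: bottleneck 3, flow now 3.
Augment In→F→C→Eg: bottleneck 2, flow now 5.
Augment In→A→C→Eg: bottleneck 3, flow now 8.
No augmenting path remains; maximum flow = 8.
In the residual graph, reachable from In: {In}.
Min-cut edges: In→F (5), In→A (3); capacity 5 + 3 = 8.
This cut is saturated, so no flow can exceed 8.

8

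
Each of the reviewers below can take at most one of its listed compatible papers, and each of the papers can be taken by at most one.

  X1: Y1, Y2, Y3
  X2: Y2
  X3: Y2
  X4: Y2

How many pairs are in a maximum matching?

2

Unit-capacity flow: source→left, listed edges, right→sink; max matching = max flow.
Augmenting path X1→Y1 (+1); matched 1.
Augmenting path X2→Y2 (+1); matched 2.
No augmenting path remains; maximum matching = 2.
König certificate: {X1, Y2} is a vertex cover of size 2 (every listed pair touches it), so no matching can be larger.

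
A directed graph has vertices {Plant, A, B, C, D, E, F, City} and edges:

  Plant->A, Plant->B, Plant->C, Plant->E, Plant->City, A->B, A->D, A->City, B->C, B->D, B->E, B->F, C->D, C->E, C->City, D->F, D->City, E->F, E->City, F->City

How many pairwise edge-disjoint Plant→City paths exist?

Assign every edge capacity 1; by Menger, the answer equals the max flow.
Path Plant→City (+1); total 1.
Path Plant→A→City (+1); total 2.
Path Plant→C→City (+1); total 3.
Path Plant→E→City (+1); total 4.
Path Plant→B→D→City (+1); total 5.
No residual Plant→City path; max flow = 5.
Certifying cut of size 5: {Plant→A, Plant→B, Plant→C, Plant→City, Plant→E}.

5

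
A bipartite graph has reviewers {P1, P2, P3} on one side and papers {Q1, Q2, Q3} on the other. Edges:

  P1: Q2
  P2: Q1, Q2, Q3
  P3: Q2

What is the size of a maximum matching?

Unit-capacity flow: source→left, listed edges, right→sink; max matching = max flow.
Augmenting path P1→Q2 (+1); matched 1.
Augmenting path P2→Q1 (+1); matched 2.
No augmenting path remains; maximum matching = 2.
König certificate: {P2, Q2} is a vertex cover of size 2 (every listed pair touches it), so no matching can be larger.

2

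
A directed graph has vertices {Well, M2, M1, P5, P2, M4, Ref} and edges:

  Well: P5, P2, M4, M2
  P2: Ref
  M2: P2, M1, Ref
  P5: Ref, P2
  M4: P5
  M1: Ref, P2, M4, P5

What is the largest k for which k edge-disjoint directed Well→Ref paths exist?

3

Assign every edge capacity 1; by Menger, the answer equals the max flow.
Path Well→M2→Ref (+1); total 1.
Path Well→P5→Ref (+1); total 2.
Path Well→P2→Ref (+1); total 3.
No residual Well→Ref path; max flow = 3.
Certifying cut of size 3: {P2→Ref, P5→Ref, Well→M2}.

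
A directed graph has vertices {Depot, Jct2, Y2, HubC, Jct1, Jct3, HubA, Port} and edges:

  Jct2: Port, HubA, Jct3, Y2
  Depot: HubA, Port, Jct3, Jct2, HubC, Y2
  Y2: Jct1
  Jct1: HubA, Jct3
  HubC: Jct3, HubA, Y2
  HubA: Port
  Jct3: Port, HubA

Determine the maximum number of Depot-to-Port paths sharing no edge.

Assign every edge capacity 1; by Menger, the answer equals the max flow.
Path Depot→Port (+1); total 1.
Path Depot→Jct2→Port (+1); total 2.
Path Depot→Jct3→Port (+1); total 3.
Path Depot→HubA→Port (+1); total 4.
No residual Depot→Port path; max flow = 4.
Certifying cut of size 4: {Depot→Jct2, Depot→Port, HubA→Port, Jct3→Port}.

4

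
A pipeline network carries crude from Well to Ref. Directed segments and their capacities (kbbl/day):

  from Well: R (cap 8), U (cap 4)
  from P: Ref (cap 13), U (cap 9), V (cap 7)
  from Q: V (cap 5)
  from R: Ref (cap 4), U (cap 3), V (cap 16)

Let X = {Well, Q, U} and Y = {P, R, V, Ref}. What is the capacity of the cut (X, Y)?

13

Edges leaving {Well, Q, U}: Well→R (8), Q→V (5).
Cut capacity = 8 + 5 = 13.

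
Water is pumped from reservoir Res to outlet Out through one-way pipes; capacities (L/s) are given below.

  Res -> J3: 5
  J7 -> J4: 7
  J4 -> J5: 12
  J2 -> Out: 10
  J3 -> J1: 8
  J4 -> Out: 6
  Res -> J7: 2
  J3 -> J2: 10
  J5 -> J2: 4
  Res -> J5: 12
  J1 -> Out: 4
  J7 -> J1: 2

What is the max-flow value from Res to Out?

Augment Res→J3→J2→Out: bottleneck 5, flow now 5.
Augment Res→J7→J4→Out: bottleneck 2, flow now 7.
Augment Res→J5→J2→Out: bottleneck 4, flow now 11.
No augmenting path remains; maximum flow = 11.
In the residual graph, reachable from Res: {Res, J5}.
Min-cut edges: Res→J3 (5), Res→J7 (2), J5→J2 (4); capacity 5 + 2 + 4 = 11.
This cut is saturated, so no flow can exceed 11.

11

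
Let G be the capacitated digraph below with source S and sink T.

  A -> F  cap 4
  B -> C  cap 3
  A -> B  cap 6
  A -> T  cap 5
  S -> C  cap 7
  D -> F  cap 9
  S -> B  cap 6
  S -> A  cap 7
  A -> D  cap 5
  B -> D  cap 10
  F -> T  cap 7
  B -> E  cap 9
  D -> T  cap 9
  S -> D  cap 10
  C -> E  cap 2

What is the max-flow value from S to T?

21

Augment S→A→T: bottleneck 5, flow now 5.
Augment S→D→T: bottleneck 9, flow now 14.
Augment S→A→F→T: bottleneck 2, flow now 16.
Augment S→D→F→T: bottleneck 1, flow now 17.
Augment S→B→D→F→T: bottleneck 4, flow now 21.
No augmenting path remains; maximum flow = 21.
In the residual graph, reachable from S: {S, A, B, C, D, E, F}.
Min-cut edges: A→T (5), D→T (9), F→T (7); capacity 5 + 9 + 7 = 21.
This cut is saturated, so no flow can exceed 21.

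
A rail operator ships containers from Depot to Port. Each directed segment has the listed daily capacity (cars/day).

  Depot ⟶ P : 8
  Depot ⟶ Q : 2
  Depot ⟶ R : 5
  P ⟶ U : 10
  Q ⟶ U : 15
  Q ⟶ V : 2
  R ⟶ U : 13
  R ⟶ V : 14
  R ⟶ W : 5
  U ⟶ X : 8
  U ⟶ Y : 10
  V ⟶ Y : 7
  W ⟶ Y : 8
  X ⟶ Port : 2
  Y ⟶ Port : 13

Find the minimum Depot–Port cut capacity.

Augment Depot→P→U→X→Port: bottleneck 2, flow now 2.
Augment Depot→P→U→Y→Port: bottleneck 6, flow now 8.
Augment Depot→Q→U→Y→Port: bottleneck 2, flow now 10.
Augment Depot→R→U→Y→Port: bottleneck 2, flow now 12.
Augment Depot→R→V→Y→Port: bottleneck 3, flow now 15.
No augmenting path remains; maximum flow = 15.
By max-flow min-cut, the minimum cut capacity equals the max flow.
In the residual graph, reachable from Depot: {Depot}.
Min-cut edges: Depot→P (8), Depot→Q (2), Depot→R (5); capacity 8 + 2 + 5 = 15.

15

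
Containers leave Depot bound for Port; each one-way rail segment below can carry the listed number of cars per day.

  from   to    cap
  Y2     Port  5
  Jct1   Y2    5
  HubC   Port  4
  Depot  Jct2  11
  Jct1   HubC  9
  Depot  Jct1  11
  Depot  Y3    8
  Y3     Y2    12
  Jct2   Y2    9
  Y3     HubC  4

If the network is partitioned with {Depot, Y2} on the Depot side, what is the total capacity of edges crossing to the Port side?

35

Edges leaving {Depot, Y2}: Depot→Y3 (8), Depot→Jct2 (11), Depot→Jct1 (11), Y2→Port (5).
Cut capacity = 8 + 11 + 11 + 5 = 35.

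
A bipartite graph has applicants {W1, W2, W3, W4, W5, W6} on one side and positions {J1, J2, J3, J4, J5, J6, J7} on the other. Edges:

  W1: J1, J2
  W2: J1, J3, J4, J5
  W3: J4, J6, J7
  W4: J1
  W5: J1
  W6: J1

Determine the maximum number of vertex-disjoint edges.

4

Unit-capacity flow: source→left, listed edges, right→sink; max matching = max flow.
Augmenting path W1→J1 (+1); matched 1.
Augmenting path W2→J3 (+1); matched 2.
Augmenting path W3→J4 (+1); matched 3.
Augmenting path W4→J1→W1→J2 (+1); matched 4.
No augmenting path remains; maximum matching = 4.
König certificate: {W1, W2, W3, J1} is a vertex cover of size 4 (every listed pair touches it), so no matching can be larger.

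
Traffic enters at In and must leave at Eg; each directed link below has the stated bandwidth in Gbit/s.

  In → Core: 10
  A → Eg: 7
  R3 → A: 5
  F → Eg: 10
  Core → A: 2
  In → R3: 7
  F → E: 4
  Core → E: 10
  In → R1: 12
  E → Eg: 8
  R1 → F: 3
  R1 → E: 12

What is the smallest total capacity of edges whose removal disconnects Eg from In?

18

Augment In→R3→A→Eg: bottleneck 5, flow now 5.
Augment In→Core→E→Eg: bottleneck 8, flow now 13.
Augment In→Core→A→Eg: bottleneck 2, flow now 15.
Augment In→R1→F→Eg: bottleneck 3, flow now 18.
No augmenting path remains; maximum flow = 18.
By max-flow min-cut, the minimum cut capacity equals the max flow.
In the residual graph, reachable from In: {In, R3, Core, R1, E}.
Min-cut edges: R3→A (5), Core→A (2), R1→F (3), E→Eg (8); capacity 5 + 2 + 3 + 8 = 18.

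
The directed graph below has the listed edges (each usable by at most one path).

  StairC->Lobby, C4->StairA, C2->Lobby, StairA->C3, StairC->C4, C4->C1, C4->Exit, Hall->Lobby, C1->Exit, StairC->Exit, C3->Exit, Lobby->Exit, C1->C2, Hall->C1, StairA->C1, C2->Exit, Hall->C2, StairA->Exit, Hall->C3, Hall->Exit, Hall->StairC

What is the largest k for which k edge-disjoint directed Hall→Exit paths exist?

Assign every edge capacity 1; by Menger, the answer equals the max flow.
Path Hall→Exit (+1); total 1.
Path Hall→C3→Exit (+1); total 2.
Path Hall→C1→Exit (+1); total 3.
Path Hall→StairC→Exit (+1); total 4.
Path Hall→C2→Exit (+1); total 5.
Path Hall→Lobby→Exit (+1); total 6.
No residual Hall→Exit path; max flow = 6.
Certifying cut of size 6: {Hall→C1, Hall→C2, Hall→C3, Hall→Exit, Hall→Lobby, Hall→StairC}.

6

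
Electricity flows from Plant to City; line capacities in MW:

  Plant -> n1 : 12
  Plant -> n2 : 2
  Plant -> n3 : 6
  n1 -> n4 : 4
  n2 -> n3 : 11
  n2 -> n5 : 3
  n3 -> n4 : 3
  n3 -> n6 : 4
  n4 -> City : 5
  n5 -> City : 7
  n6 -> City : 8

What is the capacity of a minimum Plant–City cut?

11

Augment Plant→n1→n4→City: bottleneck 4, flow now 4.
Augment Plant→n2→n5→City: bottleneck 2, flow now 6.
Augment Plant→n3→n4→City: bottleneck 1, flow now 7.
Augment Plant→n3→n6→City: bottleneck 4, flow now 11.
No augmenting path remains; maximum flow = 11.
By max-flow min-cut, the minimum cut capacity equals the max flow.
In the residual graph, reachable from Plant: {Plant, n1, n3, n4}.
Min-cut edges: Plant→n2 (2), n3→n6 (4), n4→City (5); capacity 2 + 4 + 5 = 11.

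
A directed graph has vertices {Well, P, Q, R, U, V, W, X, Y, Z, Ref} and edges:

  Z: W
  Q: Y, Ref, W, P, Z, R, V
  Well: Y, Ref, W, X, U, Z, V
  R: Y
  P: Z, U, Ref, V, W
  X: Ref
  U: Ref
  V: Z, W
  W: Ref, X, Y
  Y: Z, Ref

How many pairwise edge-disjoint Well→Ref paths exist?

5

Assign every edge capacity 1; by Menger, the answer equals the max flow.
Path Well→Ref (+1); total 1.
Path Well→U→Ref (+1); total 2.
Path Well→W→Ref (+1); total 3.
Path Well→X→Ref (+1); total 4.
Path Well→Y→Ref (+1); total 5.
No residual Well→Ref path; max flow = 5.
Certifying cut of size 5: {W→Ref, Well→Ref, Well→U, X→Ref, Y→Ref}.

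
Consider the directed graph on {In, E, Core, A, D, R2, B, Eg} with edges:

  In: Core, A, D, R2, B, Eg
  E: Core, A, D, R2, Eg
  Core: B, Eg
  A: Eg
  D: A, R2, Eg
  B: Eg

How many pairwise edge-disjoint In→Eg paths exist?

Assign every edge capacity 1; by Menger, the answer equals the max flow.
Path In→Eg (+1); total 1.
Path In→Core→Eg (+1); total 2.
Path In→A→Eg (+1); total 3.
Path In→D→Eg (+1); total 4.
Path In→B→Eg (+1); total 5.
No residual In→Eg path; max flow = 5.
Certifying cut of size 5: {In→A, In→B, In→Core, In→D, In→Eg}.

5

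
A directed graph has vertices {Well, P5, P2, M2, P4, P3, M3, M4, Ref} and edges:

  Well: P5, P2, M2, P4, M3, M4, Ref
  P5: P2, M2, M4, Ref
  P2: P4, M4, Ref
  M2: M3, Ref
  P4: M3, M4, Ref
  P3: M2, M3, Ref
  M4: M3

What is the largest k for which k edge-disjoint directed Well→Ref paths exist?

5

Assign every edge capacity 1; by Menger, the answer equals the max flow.
Path Well→Ref (+1); total 1.
Path Well→P5→Ref (+1); total 2.
Path Well→P2→Ref (+1); total 3.
Path Well→M2→Ref (+1); total 4.
Path Well→P4→Ref (+1); total 5.
No residual Well→Ref path; max flow = 5.
Certifying cut of size 5: {Well→M2, Well→P2, Well→P4, Well→P5, Well→Ref}.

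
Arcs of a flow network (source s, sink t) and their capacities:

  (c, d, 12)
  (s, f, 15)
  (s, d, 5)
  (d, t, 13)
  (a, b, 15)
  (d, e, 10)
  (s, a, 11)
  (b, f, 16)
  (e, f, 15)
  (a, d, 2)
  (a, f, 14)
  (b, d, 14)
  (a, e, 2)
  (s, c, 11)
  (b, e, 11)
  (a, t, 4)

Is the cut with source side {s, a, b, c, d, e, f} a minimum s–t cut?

Yes — it is a minimum cut (capacity 17).

Given cut capacity: 4 + 13 = 17.
Augment s→a→t: bottleneck 4, flow now 4.
Augment s→d→t: bottleneck 5, flow now 9.
Augment s→a→d→t: bottleneck 2, flow now 11.
Augment s→c→d→t: bottleneck 6, flow now 17.
No augmenting path remains; maximum flow = 17.
Cut capacity 17 equals the max flow, so it is a minimum cut.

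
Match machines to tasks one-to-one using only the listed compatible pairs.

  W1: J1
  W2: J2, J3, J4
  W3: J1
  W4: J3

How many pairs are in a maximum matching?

Unit-capacity flow: source→left, listed edges, right→sink; max matching = max flow.
Augmenting path W1→J1 (+1); matched 1.
Augmenting path W2→J2 (+1); matched 2.
Augmenting path W4→J3 (+1); matched 3.
No augmenting path remains; maximum matching = 3.
König certificate: {W2, W4, J1} is a vertex cover of size 3 (every listed pair touches it), so no matching can be larger.

3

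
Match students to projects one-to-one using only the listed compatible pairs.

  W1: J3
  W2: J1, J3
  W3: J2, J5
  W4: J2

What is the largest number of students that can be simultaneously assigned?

4

Unit-capacity flow: source→left, listed edges, right→sink; max matching = max flow.
Augmenting path W1→J3 (+1); matched 1.
Augmenting path W2→J1 (+1); matched 2.
Augmenting path W3→J2 (+1); matched 3.
Augmenting path W4→J2→W3→J5 (+1); matched 4.
No augmenting path remains; maximum matching = 4.
König certificate: {W1, W2, W3, W4} is a vertex cover of size 4 (every listed pair touches it), so no matching can be larger.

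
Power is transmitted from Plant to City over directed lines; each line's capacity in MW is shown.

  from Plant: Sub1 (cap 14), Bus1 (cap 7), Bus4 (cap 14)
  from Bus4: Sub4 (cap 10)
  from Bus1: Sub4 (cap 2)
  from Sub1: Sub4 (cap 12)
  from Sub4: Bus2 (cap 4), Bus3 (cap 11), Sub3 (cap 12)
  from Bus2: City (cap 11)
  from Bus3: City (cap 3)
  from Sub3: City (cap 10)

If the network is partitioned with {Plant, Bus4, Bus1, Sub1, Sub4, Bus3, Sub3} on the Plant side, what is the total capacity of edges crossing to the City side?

Edges leaving {Plant, Bus4, Bus1, Sub1, Sub4, Bus3, Sub3}: Sub4→Bus2 (4), Bus3→City (3), Sub3→City (10).
Cut capacity = 4 + 3 + 10 = 17.

17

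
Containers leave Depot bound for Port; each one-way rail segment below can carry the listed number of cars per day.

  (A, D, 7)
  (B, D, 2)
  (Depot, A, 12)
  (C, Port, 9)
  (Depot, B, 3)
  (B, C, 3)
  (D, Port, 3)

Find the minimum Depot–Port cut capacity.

6

Augment Depot→A→D→Port: bottleneck 3, flow now 3.
Augment Depot→B→C→Port: bottleneck 3, flow now 6.
No augmenting path remains; maximum flow = 6.
By max-flow min-cut, the minimum cut capacity equals the max flow.
In the residual graph, reachable from Depot: {Depot, A, D}.
Min-cut edges: Depot→B (3), D→Port (3); capacity 3 + 3 = 6.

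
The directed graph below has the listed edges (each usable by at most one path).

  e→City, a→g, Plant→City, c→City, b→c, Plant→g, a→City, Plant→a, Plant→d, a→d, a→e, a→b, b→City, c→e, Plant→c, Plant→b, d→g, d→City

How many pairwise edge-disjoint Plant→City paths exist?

Assign every edge capacity 1; by Menger, the answer equals the max flow.
Path Plant→City (+1); total 1.
Path Plant→a→City (+1); total 2.
Path Plant→b→City (+1); total 3.
Path Plant→c→City (+1); total 4.
Path Plant→d→City (+1); total 5.
No residual Plant→City path; max flow = 5.
Certifying cut of size 5: {Plant→City, Plant→a, Plant→b, Plant→c, Plant→d}.

5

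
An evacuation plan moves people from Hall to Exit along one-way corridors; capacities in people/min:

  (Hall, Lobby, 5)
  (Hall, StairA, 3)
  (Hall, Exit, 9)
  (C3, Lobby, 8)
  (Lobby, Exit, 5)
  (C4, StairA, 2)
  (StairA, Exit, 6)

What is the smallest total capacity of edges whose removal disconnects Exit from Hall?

17

Augment Hall→Exit: bottleneck 9, flow now 9.
Augment Hall→Lobby→Exit: bottleneck 5, flow now 14.
Augment Hall→StairA→Exit: bottleneck 3, flow now 17.
No augmenting path remains; maximum flow = 17.
By max-flow min-cut, the minimum cut capacity equals the max flow.
In the residual graph, reachable from Hall: {Hall}.
Min-cut edges: Hall→Lobby (5), Hall→StairA (3), Hall→Exit (9); capacity 5 + 3 + 9 = 17.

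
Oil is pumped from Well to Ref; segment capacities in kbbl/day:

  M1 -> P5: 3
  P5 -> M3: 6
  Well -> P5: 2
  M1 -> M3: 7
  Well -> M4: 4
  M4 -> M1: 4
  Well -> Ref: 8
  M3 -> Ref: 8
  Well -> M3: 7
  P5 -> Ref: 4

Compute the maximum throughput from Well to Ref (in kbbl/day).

20

Augment Well→Ref: bottleneck 8, flow now 8.
Augment Well→P5→Ref: bottleneck 2, flow now 10.
Augment Well→M3→Ref: bottleneck 7, flow now 17.
Augment Well→M4→M1→P5→Ref: bottleneck 2, flow now 19.
Augment Well→M4→M1→M3→Ref: bottleneck 1, flow now 20.
No augmenting path remains; maximum flow = 20.
In the residual graph, reachable from Well: {Well, M4, P5, M1, M3}.
Min-cut edges: Well→Ref (8), P5→Ref (4), M3→Ref (8); capacity 8 + 4 + 8 = 20.
This cut is saturated, so no flow can exceed 20.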